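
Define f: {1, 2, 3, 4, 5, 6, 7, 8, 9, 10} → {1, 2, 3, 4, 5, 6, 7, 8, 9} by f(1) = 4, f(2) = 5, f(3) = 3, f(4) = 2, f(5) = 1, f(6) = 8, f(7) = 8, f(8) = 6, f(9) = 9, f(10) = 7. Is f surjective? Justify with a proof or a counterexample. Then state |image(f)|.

Every element of the codomain has a preimage: 1 = f(5), 2 = f(4), 3 = f(3), 4 = f(1), 5 = f(2), 6 = f(8), 7 = f(10), 8 = f(6), 9 = f(9).
Therefore f is surjective.
The image of f is {1, 2, 3, 4, 5, 6, 7, 8, 9}, which has 9 elements.

9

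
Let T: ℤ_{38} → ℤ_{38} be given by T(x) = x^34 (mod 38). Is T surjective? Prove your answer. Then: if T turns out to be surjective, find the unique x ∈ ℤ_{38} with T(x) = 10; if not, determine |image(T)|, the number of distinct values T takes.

20

T(18): Repeated squaring mod 38: 18^1 ≡ 18, 18^2 ≡ 18² = 324 ≡ 20, 18^4 ≡ 20² = 400 ≡ 20, 18^8 ≡ 20² = 400 ≡ 20, 18^16 ≡ 20² = 400 ≡ 20, 18^32 ≡ 20² = 400 ≡ 20. Since 34 = 32 + 2, 18^34 ≡ 20·20: 20·20 = 400 ≡ 20. So 18^34 ≡ 20 (mod 38).
T(20): Repeated squaring mod 38: 20^1 ≡ 20, 20^2 ≡ 20² = 400 ≡ 20, 20^4 ≡ 20² = 400 ≡ 20, 20^8 ≡ 20² = 400 ≡ 20, 20^16 ≡ 20² = 400 ≡ 20, 20^32 ≡ 20² = 400 ≡ 20. Since 34 = 32 + 2, 20^34 ≡ 20·20: 20·20 = 400 ≡ 20. So 20^34 ≡ 20 (mod 38).
So T(18) = T(20) = 20 while 18 ≠ 20, therefore T is not injective.
A non-injective map from the 38-element set ℤ_{38} to itself takes at most 37 distinct values, so it cannot be surjective. Hence T is not surjective.
Since T is not surjective, we determine |image(T)|. Computing x^34 mod 38 for each x (by repeated squaring, reducing mod 38 at every step), the values T(0), T(1), …, T(37) are: 0, 1, 24, 17, 6, 35, 28, 7, 30, 23, 4, 11, 26, 9, 16, 25, 36, 5, 20, 19, 20, 5, 36, 25, 16, 9, 26, 11, 4, 23, 30, 7, 28, 35, 6, 17, 24, 1.
The distinct values are {0, 1, 4, 5, 6, 7, 9, 11, 16, 17, 19, 20, 23, 24, 25, 26, 28, 30, 35, 36}; there are 20 of them.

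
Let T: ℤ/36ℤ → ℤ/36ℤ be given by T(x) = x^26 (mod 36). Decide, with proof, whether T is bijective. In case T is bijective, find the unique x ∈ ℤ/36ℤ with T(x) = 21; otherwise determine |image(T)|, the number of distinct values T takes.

T(0) = 0^26 = 0.
T(6): Repeated squaring mod 36: 6^1 ≡ 6, 6^2 ≡ 6² = 36 ≡ 0, 6^4 ≡ 0² = 0, 6^8 ≡ 0² = 0, 6^16 ≡ 0² = 0. Since 26 = 16 + 8 + 2, 6^26 ≡ 0·0·0: 0·0 = 0, then 0·0 = 0. So 6^26 ≡ 0 (mod 36).
So T(0) = T(6) = 0 while 0 ≠ 6, hence T is not injective, hence not bijective.
Since T is not bijective, we determine |image(T)|. Computing x^26 mod 36 for each x (by repeated squaring, reducing mod 36 at every step), the values T(0), T(1), …, T(35) are: 0, 1, 4, 9, 16, 25, 0, 13, 28, 9, 28, 13, 0, 25, 16, 9, 4, 1, 0, 1, 4, 9, 16, 25, 0, 13, 28, 9, 28, 13, 0, 25, 16, 9, 4, 1.
The distinct values are {0, 1, 4, 9, 13, 16, 25, 28}; there are 8 of them.

8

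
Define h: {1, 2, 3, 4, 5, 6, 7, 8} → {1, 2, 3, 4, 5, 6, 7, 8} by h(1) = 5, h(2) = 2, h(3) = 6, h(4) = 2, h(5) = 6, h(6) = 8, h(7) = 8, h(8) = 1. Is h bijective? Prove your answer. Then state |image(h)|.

h(2) = 2 = h(4) with 2 ≠ 4, so h is not injective, hence not bijective.
The image of h is {1, 2, 5, 6, 8}, which has 5 elements.

5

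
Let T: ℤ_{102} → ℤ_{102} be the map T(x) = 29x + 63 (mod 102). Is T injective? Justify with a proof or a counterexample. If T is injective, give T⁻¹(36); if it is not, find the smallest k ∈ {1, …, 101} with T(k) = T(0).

87

If T(x_1) = T(x_2), then 29x_1 ≡ 29x_2 (mod 102). Because gcd(29, 102) = 1, we may cancel 29 to get x_1 ≡ x_2 (mod 102).
So T is injective.
We now compute 29⁻¹ mod 102 explicitly. Euclid's algorithm: 102 = 3·29 + 15, 29 = 1·15 + 14, 15 = 1·14 + 1; back-substituting gives 1 = 95·29 − 27·102, so 29⁻¹ ≡ 95 (mod 102).
Since T is injective, we compute T⁻¹(36): solve 29x + 63 ≡ 36 (mod 102), i.e. 29x ≡ 75 (mod 102).
Multiplying by 29⁻¹ = 95 gives x ≡ 95·75 = 7125 = 69·102 + 87 ≡ 87 (mod 102).
Check: T(87) = 29·87 + 63 = 2586 = 25·102 + 36 ≡ 36 (mod 102).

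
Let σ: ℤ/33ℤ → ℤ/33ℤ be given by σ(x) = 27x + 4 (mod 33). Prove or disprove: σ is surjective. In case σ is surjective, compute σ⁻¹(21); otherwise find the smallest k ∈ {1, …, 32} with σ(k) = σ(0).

11

By definition, σ is surjective if every y in the codomain equals σ(x) for some x in the domain.
Since gcd(27, 33) = 3, we have 27x ≡ 0 (mod 3) for all x, so σ(x) ≡ 1 (mod 3).
But 0 ≢ 1 (mod 3), so 0 ∈ ℤ/33ℤ has no preimage. Thus σ is not surjective.
Since σ is not surjective, we find the least positive k with σ(k) = σ(0): this means 27k ≡ 0 (mod 33), i.e. 33 ∣ 27k. Since gcd(27, 33) = 3, dividing through by 3 this holds exactly when 11 ∣ 9k, and as gcd(9, 11) = 1, exactly when 11 ∣ k.
The smallest positive such k is 11.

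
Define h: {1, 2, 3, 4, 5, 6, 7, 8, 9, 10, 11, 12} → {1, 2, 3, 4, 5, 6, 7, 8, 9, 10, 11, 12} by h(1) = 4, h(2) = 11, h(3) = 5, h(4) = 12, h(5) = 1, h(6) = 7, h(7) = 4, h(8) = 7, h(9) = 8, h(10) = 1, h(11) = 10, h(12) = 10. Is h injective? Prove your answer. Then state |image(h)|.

h(1) = 4 = h(7) with 1 ≠ 7, so h is not injective.
The image of h is {1, 4, 5, 7, 8, 10, 11, 12}, which has 8 elements.

8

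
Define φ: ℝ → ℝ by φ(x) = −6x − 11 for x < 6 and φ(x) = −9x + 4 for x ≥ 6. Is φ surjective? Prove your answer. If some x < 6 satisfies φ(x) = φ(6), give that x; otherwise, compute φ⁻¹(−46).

Both pieces are strictly decreasing (slopes −6 and −9), so each is injective on its own interval.
The left piece maps (−∞, 6) onto (−47, ∞); the right piece maps [6, ∞) onto (−∞, −50].
The union (−47, ∞) ∪ (−∞, −50] omits the interval between −47 and −50; in particular −47 has no preimage. So φ is not surjective.
Because the two images are disjoint, no x < 6 has φ(x) = φ(6), so we compute φ⁻¹(−46): −46 lies in (−47, ∞), so solve −6x − 11 = −46: x = (−46 + 11)/(−6) = 35/6.

35/6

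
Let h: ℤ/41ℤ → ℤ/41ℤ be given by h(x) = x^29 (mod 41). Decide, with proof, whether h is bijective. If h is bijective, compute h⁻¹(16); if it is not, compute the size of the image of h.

18

Since 41 is prime, the nonzero elements of ℤ/41ℤ form a cyclic group of order 40.
As gcd(29, 40) = 1, raising to the 29th power is a bijection on this group: if x_1^29 ≡ x_2^29 then (x_1x_2^{−1})^29 = 1, and the only element of order dividing gcd(29, 40) = 1 is 1, so x_1 = x_2.
With h(0) = 0 this makes h injective on all of ℤ/41ℤ, hence bijective (finite equal-size domain and codomain). In particular h is bijective.
Since h is bijective, we find the preimage of 16. The inverse of x ↦ x^29 on (ℤ/41ℤ)^× is x ↦ x^29, because 29·29 = 841 = 21·40 + 1 ≡ 1 (mod 40) and x^{40} = 1 for x ≠ 0 (Fermat). So h⁻¹(16) = 16^29 mod 41.
Repeated squaring mod 41: 16^1 ≡ 16, 16^2 ≡ 16² = 256 ≡ 10, 16^4 ≡ 10² = 100 ≡ 18, 16^8 ≡ 18² = 324 ≡ 37, 16^16 ≡ 37² = 1369 ≡ 16. Since 29 = 16 + 8 + 4 + 1, 16^29 ≡ 16·37·18·16: 16·37 = 592 ≡ 18, then 18·18 = 324 ≡ 37, then 37·16 = 592 ≡ 18. So 16^29 ≡ 18 (mod 41).
Hence h⁻¹(16) = 18.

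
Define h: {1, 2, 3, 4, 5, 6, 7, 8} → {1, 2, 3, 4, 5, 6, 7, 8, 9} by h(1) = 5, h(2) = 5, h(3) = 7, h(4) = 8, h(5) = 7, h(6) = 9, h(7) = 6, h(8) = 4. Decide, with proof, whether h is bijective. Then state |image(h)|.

6

h(1) = 5 = h(2) with 1 ≠ 2, so h is not injective, hence not bijective.
The image of h is {4, 5, 6, 7, 8, 9}, which has 6 elements.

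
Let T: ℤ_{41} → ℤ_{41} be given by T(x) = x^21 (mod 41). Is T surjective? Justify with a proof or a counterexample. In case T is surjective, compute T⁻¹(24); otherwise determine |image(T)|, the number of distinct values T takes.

17

Since 41 is prime, the nonzero elements of ℤ_{41} form a cyclic group of order 40.
As gcd(21, 40) = 1, raising to the 21st power is a bijection on this group: if x_1^21 ≡ x_2^21 then (x_1x_2^{−1})^21 = 1, and the only element of order dividing gcd(21, 40) = 1 is 1, so x_1 = x_2.
With T(0) = 0 this makes T injective on all of ℤ_{41}, hence bijective (finite equal-size domain and codomain). In particular T is surjective.
Since T is surjective, we find the preimage of 24. The inverse of x ↦ x^21 on (ℤ_{41})^× is x ↦ x^21, because 21·21 = 441 = 11·40 + 1 ≡ 1 (mod 40) and x^{40} = 1 for x ≠ 0 (Fermat). So T⁻¹(24) = 24^21 mod 41.
Repeated squaring mod 41: 24^1 ≡ 24, 24^2 ≡ 24² = 576 ≡ 2, 24^4 ≡ 2² = 4, 24^8 ≡ 4² = 16, 24^16 ≡ 16² = 256 ≡ 10. Since 21 = 16 + 4 + 1, 24^21 ≡ 10·4·24: 10·4 = 40, then 40·24 = 960 ≡ 17. So 24^21 ≡ 17 (mod 41).
Hence T⁻¹(24) = 17.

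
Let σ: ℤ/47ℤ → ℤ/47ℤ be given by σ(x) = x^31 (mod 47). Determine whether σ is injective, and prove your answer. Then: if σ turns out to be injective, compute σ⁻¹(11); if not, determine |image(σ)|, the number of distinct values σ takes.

15

Since 47 is prime, the nonzero elements of ℤ/47ℤ form a cyclic group of order 46.
As gcd(31, 46) = 1, raising to the 31st power is a bijection on this group: if x_1^31 ≡ x_2^31 then (x_1x_2^{−1})^31 = 1, and the only element of order dividing gcd(31, 46) = 1 is 1, so x_1 = x_2.
With σ(0) = 0 this makes σ injective on all of ℤ/47ℤ, hence bijective (finite equal-size domain and codomain). In particular σ is injective.
Since σ is injective, we find the preimage of 11. The inverse of x ↦ x^31 on (ℤ/47ℤ)^× is x ↦ x^3, because 31·3 = 93 = 2·46 + 1 ≡ 1 (mod 46) and x^{46} = 1 for x ≠ 0 (Fermat). So σ⁻¹(11) = 11^3 mod 47.
Repeated squaring mod 47: 11^1 ≡ 11, 11^2 ≡ 11² = 121 ≡ 27. Since 3 = 2 + 1, 11^3 ≡ 27·11: 27·11 = 297 ≡ 15. So 11^3 ≡ 15 (mod 47).
Hence σ⁻¹(11) = 15.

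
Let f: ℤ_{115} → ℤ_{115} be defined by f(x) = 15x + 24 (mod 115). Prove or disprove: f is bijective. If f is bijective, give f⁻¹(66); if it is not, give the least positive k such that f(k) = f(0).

By definition, f is injective if f(s) = f(t) implies s = t.
We have gcd(15, 115) = 5 > 1. Taking s = 0 and t = 23: f(0) = 24 and f(23) = 15·23 + 24 = 369 ≡ 24 (mod 115).
So f(0) = f(23) while 0 ≠ 23, therefore f is not injective, hence not bijective.
Since f is not bijective, we find the least positive k with f(k) = f(0): this means 15k ≡ 0 (mod 115), i.e. 115 ∣ 15k. Since gcd(15, 115) = 5, dividing through by 5 this holds exactly when 23 ∣ 3k, and as gcd(3, 23) = 1, exactly when 23 ∣ k.
The smallest positive such k is 23.

23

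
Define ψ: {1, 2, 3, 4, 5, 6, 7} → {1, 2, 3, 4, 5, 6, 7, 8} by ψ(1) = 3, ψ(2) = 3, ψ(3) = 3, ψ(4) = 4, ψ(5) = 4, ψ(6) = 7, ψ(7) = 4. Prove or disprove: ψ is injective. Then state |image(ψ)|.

ψ(1) = 3 = ψ(2) with 1 ≠ 2, so ψ is not injective.
The image of ψ is {3, 4, 7}, which has 3 elements.

3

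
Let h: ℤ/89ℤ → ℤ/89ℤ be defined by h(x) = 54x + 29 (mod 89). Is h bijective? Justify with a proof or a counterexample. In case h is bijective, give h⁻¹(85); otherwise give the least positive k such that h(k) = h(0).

34

If h(u) = h(v), then 54u ≡ 54v (mod 89). Because gcd(54, 89) = 1, we may cancel 54 to get u ≡ v (mod 89).
We now compute 54⁻¹ mod 89 explicitly. Euclid's algorithm: 89 = 1·54 + 35, 54 = 1·35 + 19, 35 = 1·19 + 16, 19 = 1·16 + 3, 16 = 5·3 + 1; back-substituting gives 1 = 61·54 − 37·89, so 54⁻¹ ≡ 61 (mod 89).
For any y ∈ ℤ/89ℤ, x = 61(y − 29) mod 89 satisfies h(x) = 54·61(y − 29) + 29 ≡ y (since 54·61 ≡ 1 mod 89). So every y has a preimage.
Thus h is bijective.
Since h is bijective, we compute h⁻¹(85): solve 54x + 29 ≡ 85 (mod 89), i.e. 54x ≡ 56 (mod 89).
Multiplying by 54⁻¹ = 61 gives x ≡ 61·56 = 3416 = 38·89 + 34 ≡ 34 (mod 89).
Check: h(34) = 54·34 + 29 = 1865 = 20·89 + 85 ≡ 85 (mod 89).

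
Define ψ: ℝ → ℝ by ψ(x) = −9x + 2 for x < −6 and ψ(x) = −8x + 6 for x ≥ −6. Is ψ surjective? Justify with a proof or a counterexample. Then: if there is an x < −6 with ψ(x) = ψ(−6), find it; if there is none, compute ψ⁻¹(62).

-20/3

Both pieces are strictly decreasing (slopes −9 and −8), so each is injective on its own interval.
The left piece maps (−∞, −6) onto (56, ∞); the right piece maps [−6, ∞) onto (−∞, 54].
The union (56, ∞) ∪ (−∞, 54] omits the interval between 56 and 54; in particular 56 has no preimage. So ψ is not surjective.
Because the two images are disjoint, no x < −6 has ψ(x) = ψ(−6), so we compute ψ⁻¹(62): 62 lies in (56, ∞), so solve −9x + 2 = 62: x = (62 − 2)/(−9) = −20/3.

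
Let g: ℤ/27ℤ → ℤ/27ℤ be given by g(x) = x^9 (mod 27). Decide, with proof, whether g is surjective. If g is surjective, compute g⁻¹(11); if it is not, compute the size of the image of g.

3

g(0) = 0^9 = 0.
g(3): Repeated squaring mod 27: 3^1 ≡ 3, 3^2 ≡ 3² = 9, 3^4 ≡ 9² = 81 ≡ 0, 3^8 ≡ 0² = 0. Since 9 = 8 + 1, 3^9 ≡ 0·3: 0·3 = 0. So 3^9 ≡ 0 (mod 27).
So g(0) = g(3) = 0 while 0 ≠ 3, so g is not injective.
A non-injective map from the 27-element set ℤ/27ℤ to itself takes at most 26 distinct values, so it cannot be surjective. So g is not surjective.
Since g is not surjective, we determine |image(g)|. Computing x^9 mod 27 for each x (by repeated squaring, reducing mod 27 at every step), the values g(0), g(1), …, g(26) are: 0, 1, 26, 0, 1, 26, 0, 1, 26, 0, 1, 26, 0, 1, 26, 0, 1, 26, 0, 1, 26, 0, 1, 26, 0, 1, 26.
The distinct values are {0, 1, 26}; there are 3 of them.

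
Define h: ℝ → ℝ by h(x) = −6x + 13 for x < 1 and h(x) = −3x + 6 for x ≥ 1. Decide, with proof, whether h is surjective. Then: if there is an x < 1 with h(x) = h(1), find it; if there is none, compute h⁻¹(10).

1/2

Both pieces are strictly decreasing (slopes −6 and −3), so each is injective on its own interval.
The left piece maps (−∞, 1) onto (7, ∞); the right piece maps [1, ∞) onto (−∞, 3].
The union (7, ∞) ∪ (−∞, 3] omits the interval between 7 and 3; in particular 7 has no preimage. So h is not surjective.
Because the two images are disjoint, no x < 1 has h(x) = h(1), so we compute h⁻¹(10): 10 lies in (7, ∞), so solve −6x + 13 = 10: x = (10 − 13)/(−6) = 1/2.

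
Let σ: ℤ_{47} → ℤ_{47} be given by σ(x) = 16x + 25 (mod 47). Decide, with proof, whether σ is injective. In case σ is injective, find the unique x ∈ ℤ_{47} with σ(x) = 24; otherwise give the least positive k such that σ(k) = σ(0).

If σ(u) = σ(v), then 16u ≡ 16v (mod 47). Because gcd(16, 47) = 1, we may cancel 16 to get u ≡ v (mod 47).
Therefore σ is injective.
We now compute 16⁻¹ mod 47 explicitly. Euclid's algorithm: 47 = 2·16 + 15, 16 = 1·15 + 1; back-substituting gives 1 = 3·16 − 1·47, so 16⁻¹ ≡ 3 (mod 47).
Since σ is injective, we find σ⁻¹(24): we need 16x ≡ 24 − 25 ≡ 46 (mod 47). Using 16⁻¹ = 3: x ≡ 3·46 = 138 = 2·47 + 44, so x = 44.
Check: σ(44) = 16·44 + 25 = 729 = 15·47 + 24 ≡ 24 (mod 47).

44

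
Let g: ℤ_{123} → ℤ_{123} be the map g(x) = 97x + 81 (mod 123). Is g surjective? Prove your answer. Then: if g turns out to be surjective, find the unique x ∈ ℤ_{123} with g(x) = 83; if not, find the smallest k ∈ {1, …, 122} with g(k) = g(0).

Recall: g is surjective if every y in the codomain equals g(x) for some x in the domain.
Since gcd(97, 123) = 1, 97 is invertible modulo 123. Euclid's algorithm: 123 = 1·97 + 26, 97 = 3·26 + 19, 26 = 1·19 + 7, 19 = 2·7 + 5, 7 = 1·5 + 2, 5 = 2·2 + 1; back-substituting gives 1 = 52·97 − 41·123, so 97⁻¹ ≡ 52 (mod 123).
Then y ↦ 52(y − 81) is a two-sided inverse to g, so every y ∈ ℤ_{123} has a preimage.
Thus g is surjective.
Since g is surjective, we find g⁻¹(83): we need 97x ≡ 83 − 81 ≡ 2 (mod 123). Using 97⁻¹ = 52: x ≡ 52·2 = 104, so x = 104.
Check: g(104) = 97·104 + 81 = 10169 = 82·123 + 83 ≡ 83 (mod 123).

104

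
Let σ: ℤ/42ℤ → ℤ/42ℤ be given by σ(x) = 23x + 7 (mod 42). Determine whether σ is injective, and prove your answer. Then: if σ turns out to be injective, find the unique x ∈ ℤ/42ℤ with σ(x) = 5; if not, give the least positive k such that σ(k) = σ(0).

20

Recall: σ is injective if σ(x_1) = σ(x_2) implies x_1 = x_2.
If σ(x_1) = σ(x_2), then 23x_1 ≡ 23x_2 (mod 42). Because gcd(23, 42) = 1, we may cancel 23 to get x_1 ≡ x_2 (mod 42).
Thus σ is injective.
We now compute 23⁻¹ mod 42 explicitly. Euclid's algorithm: 42 = 1·23 + 19, 23 = 1·19 + 4, 19 = 4·4 + 3, 4 = 1·3 + 1; back-substituting gives 1 = 11·23 − 6·42, so 23⁻¹ ≡ 11 (mod 42).
Since σ is injective, we find σ⁻¹(5): we need 23x ≡ 5 − 7 ≡ 40 (mod 42). Using 23⁻¹ = 11: x ≡ 11·40 = 440 = 10·42 + 20, so x = 20.
Check: σ(20) = 23·20 + 7 = 467 = 11·42 + 5 ≡ 5 (mod 42).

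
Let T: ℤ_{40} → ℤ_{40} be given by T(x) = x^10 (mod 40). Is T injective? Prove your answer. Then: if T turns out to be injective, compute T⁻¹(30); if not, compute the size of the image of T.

6

T(4): Repeated squaring mod 40: 4^1 ≡ 4, 4^2 ≡ 4² = 16, 4^4 ≡ 16² = 256 ≡ 16, 4^8 ≡ 16² = 256 ≡ 16. Since 10 = 8 + 2, 4^10 ≡ 16·16: 16·16 = 256 ≡ 16. So 4^10 ≡ 16 (mod 40).
T(6): Repeated squaring mod 40: 6^1 ≡ 6, 6^2 ≡ 6² = 36, 6^4 ≡ 36² = 1296 ≡ 16, 6^8 ≡ 16² = 256 ≡ 16. Since 10 = 8 + 2, 6^10 ≡ 16·36: 16·36 = 576 ≡ 16. So 6^10 ≡ 16 (mod 40).
So T(4) = T(6) = 16 while 4 ≠ 6, hence T is not injective.
Since T is not injective, we determine |image(T)|. Computing x^10 mod 40 for each x (by repeated squaring, reducing mod 40 at every step), the values T(0), T(1), …, T(39) are: 0, 1, 24, 9, 16, 25, 16, 9, 24, 1, 0, 1, 24, 9, 16, 25, 16, 9, 24, 1, 0, 1, 24, 9, 16, 25, 16, 9, 24, 1, 0, 1, 24, 9, 16, 25, 16, 9, 24, 1.
The distinct values are {0, 1, 9, 16, 24, 25}; there are 6 of them.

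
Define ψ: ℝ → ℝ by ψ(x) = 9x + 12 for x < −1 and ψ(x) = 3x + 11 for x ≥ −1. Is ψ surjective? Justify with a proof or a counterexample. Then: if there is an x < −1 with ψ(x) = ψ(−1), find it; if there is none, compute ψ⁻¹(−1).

-13/9

Both pieces are strictly increasing (slopes 9 and 3), so each is injective on its own interval.
The left piece maps (−∞, −1) onto (−∞, 3); the right piece maps [−1, ∞) onto [8, ∞).
The union (−∞, 3) ∪ [8, ∞) omits the interval between 3 and 8; in particular 3 has no preimage. So ψ is not surjective.
Because the two images are disjoint, no x < −1 has ψ(x) = ψ(−1), so we compute ψ⁻¹(−1): −1 lies in (−∞, 3), so solve 9x + 12 = −1: x = (−1 − 12)/9 = −13/9.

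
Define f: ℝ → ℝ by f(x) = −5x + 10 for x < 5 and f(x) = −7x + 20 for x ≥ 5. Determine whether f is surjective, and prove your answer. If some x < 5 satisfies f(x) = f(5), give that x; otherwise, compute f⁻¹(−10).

Both pieces are strictly decreasing (slopes −5 and −7), so each is injective on its own interval.
The left piece maps (−∞, 5) onto (−15, ∞); the right piece maps [5, ∞) onto (−∞, −15].
These images together cover ℝ, so f is surjective.
Because the two images are disjoint, no x < 5 has f(x) = f(5), so we compute f⁻¹(−10): −10 lies in (−15, ∞), so solve −5x + 10 = −10: x = (−10 − 10)/(−5) = 4.

4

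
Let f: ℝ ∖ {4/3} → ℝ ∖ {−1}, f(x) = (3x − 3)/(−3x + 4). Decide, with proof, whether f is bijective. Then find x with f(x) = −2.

Suppose f(a) = f(b). Cross-multiplying: (3a − 3)(−3b + 4) = (3b − 3)(−3a + 4).
Expanding both sides and cancelling the symmetric terms leaves 3·(a − b) = 0. Since 3 ≠ 0, a = b. Thus f is injective.
For any y ≠ −1, solving y(−3x + 4) = 3x − 3 for x gives a well-defined x ≠ 4/3. So f is surjective.
Therefore f is bijective.
Solving f(x) = −2: cross-multiplying gives 3x − 3 = −2(−3x + 4), which rearranges to −3x = −5, so x = 5/3.

5/3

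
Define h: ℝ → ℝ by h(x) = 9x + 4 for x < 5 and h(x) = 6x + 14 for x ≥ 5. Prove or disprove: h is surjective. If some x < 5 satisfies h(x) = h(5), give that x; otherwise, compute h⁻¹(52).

Both pieces are strictly increasing (slopes 9 and 6), so each is injective on its own interval.
The left piece maps (−∞, 5) onto (−∞, 49); the right piece maps [5, ∞) onto [44, ∞).
The union (−∞, 49) ∪ [44, ∞) covers ℝ, so h is surjective.
For the follow-up: the images overlap, so an x < 5 with h(x) = h(5) exists. h(5) = 44; solving 9x + 4 = 44 for x < 5 gives x = (44 − 4)/9 = 40/9.

40/9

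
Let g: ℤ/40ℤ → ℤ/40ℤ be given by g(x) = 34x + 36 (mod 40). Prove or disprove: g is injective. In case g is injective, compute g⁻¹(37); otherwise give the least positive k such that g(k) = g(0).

20

We have gcd(34, 40) = 2 > 1. Taking u = 0 and v = 20: g(0) = 36 and g(20) = 34·20 + 36 = 716 ≡ 36 (mod 40).
So g(0) = g(20) while 0 ≠ 20, thus g is not injective.
Since g is not injective, we find the least positive k with g(k) = g(0): this means 34k ≡ 0 (mod 40), i.e. 40 ∣ 34k. Since gcd(34, 40) = 2, dividing through by 2 this holds exactly when 20 ∣ 17k, and as gcd(17, 20) = 1, exactly when 20 ∣ k.
The smallest positive such k is 20.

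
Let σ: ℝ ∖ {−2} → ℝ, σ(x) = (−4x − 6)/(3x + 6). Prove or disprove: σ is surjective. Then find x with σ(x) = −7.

-36/17

If σ(x) = −4/3, cross-multiplying gives 3(−4x − 6) = −4(3x + 6), which simplifies to −18 = −24 — false.  So −4/3 has no preimage and σ is not surjective.
Solving σ(x) = −7: cross-multiplying gives −4x − 6 = −7(3x + 6), which rearranges to 17x = −36, so x = −36/17.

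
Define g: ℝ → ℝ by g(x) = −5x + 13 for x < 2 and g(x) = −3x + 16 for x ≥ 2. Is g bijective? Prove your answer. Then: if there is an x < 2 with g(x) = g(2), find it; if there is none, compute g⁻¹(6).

Both pieces are strictly decreasing (slopes −5 and −3), so each is injective on its own interval.
The left piece maps (−∞, 2) onto (3, ∞); the right piece maps [2, ∞) onto (−∞, 10].
These images overlap. In particular g(2) = 10 (right piece), and solving −5x + 13 = 10 on the left piece gives x = 3/5 < 2.
So g(3/5) = g(2) with 3/5 ≠ 2, and g is not injective, hence not bijective. This x = 3/5 is the requested value below 2.

3/5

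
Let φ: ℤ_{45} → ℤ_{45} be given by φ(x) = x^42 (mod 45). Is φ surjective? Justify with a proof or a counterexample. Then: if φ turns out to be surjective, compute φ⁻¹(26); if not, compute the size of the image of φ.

φ(1) = 1^42 = 1.
φ(4): Repeated squaring mod 45: 4^1 ≡ 4, 4^2 ≡ 4² = 16, 4^4 ≡ 16² = 256 ≡ 31, 4^8 ≡ 31² = 961 ≡ 16, 4^16 ≡ 16² = 256 ≡ 31, 4^32 ≡ 31² = 961 ≡ 16. Since 42 = 32 + 8 + 2, 4^42 ≡ 16·16·16: 16·16 = 256 ≡ 31, then 31·16 = 496 ≡ 1. So 4^42 ≡ 1 (mod 45).
So φ(1) = φ(4) = 1 while 1 ≠ 4, so φ is not injective.
A non-injective map from the 45-element set ℤ_{45} to itself takes at most 44 distinct values, so it cannot be surjective. Hence φ is not surjective.
Since φ is not surjective, we determine |image(φ)|. Computing x^42 mod 45 for each x (by repeated squaring, reducing mod 45 at every step), the values φ(0), φ(1), …, φ(44) are: 0, 1, 19, 9, 1, 10, 36, 19, 19, 36, 10, 1, 9, 19, 1, 0, 1, 19, 9, 1, 10, 36, 19, 19, 36, 10, 1, 9, 19, 1, 0, 1, 19, 9, 1, 10, 36, 19, 19, 36, 10, 1, 9, 19, 1.
The distinct values are {0, 1, 9, 10, 19, 36}; there are 6 of them.

6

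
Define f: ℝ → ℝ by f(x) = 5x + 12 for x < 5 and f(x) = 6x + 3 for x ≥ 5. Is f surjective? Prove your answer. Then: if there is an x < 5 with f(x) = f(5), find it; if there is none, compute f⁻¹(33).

21/5

Both pieces are strictly increasing (slopes 5 and 6), so each is injective on its own interval.
The left piece maps (−∞, 5) onto (−∞, 37); the right piece maps [5, ∞) onto [33, ∞).
The union (−∞, 37) ∪ [33, ∞) covers ℝ, so f is surjective.
For the follow-up: the images overlap, so an x < 5 with f(x) = f(5) exists. f(5) = 33; solving 5x + 12 = 33 for x < 5 gives x = (33 − 12)/5 = 21/5.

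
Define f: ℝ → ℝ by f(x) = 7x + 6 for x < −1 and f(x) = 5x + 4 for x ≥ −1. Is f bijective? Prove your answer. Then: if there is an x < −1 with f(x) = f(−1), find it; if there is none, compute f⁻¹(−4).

Both pieces are strictly increasing (slopes 7 and 5), so each is injective on its own interval.
The left piece maps (−∞, −1) onto (−∞, −1); the right piece maps [−1, ∞) onto [−1, ∞).
Since −1 = −1, the images partition ℝ: f is injective and surjective, hence bijective.
Because the two images are disjoint, no x < −1 has f(x) = f(−1), so we compute f⁻¹(−4): −4 lies in (−∞, −1), so solve 7x + 6 = −4: x = (−4 − 6)/7 = −10/7.

-10/7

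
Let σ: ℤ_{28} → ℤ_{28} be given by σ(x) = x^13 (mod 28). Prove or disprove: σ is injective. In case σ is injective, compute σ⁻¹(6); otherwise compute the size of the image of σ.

σ(0) = 0^13 = 0.
σ(14): Repeated squaring mod 28: 14^1 ≡ 14, 14^2 ≡ 14² = 196 ≡ 0, 14^4 ≡ 0² = 0, 14^8 ≡ 0² = 0. Since 13 = 8 + 4 + 1, 14^13 ≡ 0·0·14: 0·0 = 0, then 0·14 = 0. So 14^13 ≡ 0 (mod 28).
So σ(0) = σ(14) = 0 while 0 ≠ 14, therefore σ is not injective.
Since σ is not injective, we determine |image(σ)|. Computing x^13 mod 28 for each x (by repeated squaring, reducing mod 28 at every step), the values σ(0), σ(1), …, σ(27) are: 0, 1, 16, 3, 4, 5, 20, 7, 8, 9, 24, 11, 12, 13, 0, 15, 16, 17, 4, 19, 20, 21, 8, 23, 24, 25, 12, 27.
The distinct values are {0, 1, 3, 4, 5, 7, 8, 9, 11, 12, 13, 15, 16, 17, 19, 20, 21, 23, 24, 25, 27}; there are 21 of them.

21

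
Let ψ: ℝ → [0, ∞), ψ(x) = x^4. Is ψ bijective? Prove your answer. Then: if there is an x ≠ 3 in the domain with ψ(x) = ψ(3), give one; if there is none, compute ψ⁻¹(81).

-3

ψ(3) = 81 = (−3)^4 = ψ(−3) (since 4 is even), with 3 ≠ −3. So ψ is not injective, hence not bijective.
For the follow-up, such an x exists: taking x = −3 ∈ ℝ gives ψ(−3) = 81 = ψ(3) with −3 ≠ 3.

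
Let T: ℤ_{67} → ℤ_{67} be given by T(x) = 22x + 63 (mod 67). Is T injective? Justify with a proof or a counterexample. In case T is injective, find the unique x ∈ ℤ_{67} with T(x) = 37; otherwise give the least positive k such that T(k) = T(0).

Recall: T is injective if T(s) = T(t) implies s = t.
Suppose T(s) = T(t) in ℤ_{67}. Then 22s + 63 ≡ 22t + 63 (mod 67), so 22(s − t) ≡ 0 (mod 67).
Since gcd(22, 67) = 1, 22 is invertible modulo 67, thus s − t ≡ 0 (mod 67), i.e. s = t.
Therefore T is injective.
We now compute 22⁻¹ mod 67 explicitly. Euclid's algorithm: 67 = 3·22 + 1; back-substituting gives 1 = 64·22 − 21·67, so 22⁻¹ ≡ 64 (mod 67).
Since T is injective, we compute T⁻¹(37): solve 22x + 63 ≡ 37 (mod 67), i.e. 22x ≡ 41 (mod 67).
Multiplying by 22⁻¹ = 64 gives x ≡ 64·41 = 2624 = 39·67 + 11 ≡ 11 (mod 67).
Check: T(11) = 22·11 + 63 = 305 = 4·67 + 37 ≡ 37 (mod 67).

11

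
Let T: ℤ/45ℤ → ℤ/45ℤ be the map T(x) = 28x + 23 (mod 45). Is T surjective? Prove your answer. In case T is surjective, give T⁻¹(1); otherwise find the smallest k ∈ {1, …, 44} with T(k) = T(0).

41

Since gcd(28, 45) = 1, 28 is invertible modulo 45. Euclid's algorithm: 45 = 1·28 + 17, 28 = 1·17 + 11, 17 = 1·11 + 6, 11 = 1·6 + 5, 6 = 1·5 + 1; back-substituting gives 1 = 37·28 − 23·45, so 28⁻¹ ≡ 37 (mod 45).
Then y ↦ 37(y − 23) is a two-sided inverse to T, so every y ∈ ℤ/45ℤ has a preimage.
Therefore T is surjective.
Since T is surjective, we find T⁻¹(1): we need 28x ≡ 1 − 23 ≡ 23 (mod 45). Using 28⁻¹ = 37: x ≡ 37·23 = 851 = 18·45 + 41, so x = 41.
Check: T(41) = 28·41 + 23 = 1171 = 26·45 + 1 ≡ 1 (mod 45).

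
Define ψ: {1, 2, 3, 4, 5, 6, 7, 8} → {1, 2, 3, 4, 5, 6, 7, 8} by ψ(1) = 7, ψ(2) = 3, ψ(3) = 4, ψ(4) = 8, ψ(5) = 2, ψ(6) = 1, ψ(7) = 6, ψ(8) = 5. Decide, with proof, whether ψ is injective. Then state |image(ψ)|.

8

The values ψ(1), …, ψ(8) are 7, 3, 4, 8, 2, 1, 6, 5 — all distinct.
So ψ(u) = ψ(v) only when u = v, and ψ is injective.
The image of ψ is {1, 2, 3, 4, 5, 6, 7, 8}, which has 8 elements.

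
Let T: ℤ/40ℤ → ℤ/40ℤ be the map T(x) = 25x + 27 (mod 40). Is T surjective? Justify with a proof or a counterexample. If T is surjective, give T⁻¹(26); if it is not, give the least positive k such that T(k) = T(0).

8

By definition, T is surjective if every y in the codomain equals T(x) for some x in the domain.
Since gcd(25, 40) = 5, we have 25x ≡ 0 (mod 5) for all x, so T(x) ≡ 2 (mod 5).
But 0 ≢ 2 (mod 5), so 0 ∈ ℤ/40ℤ has no preimage. Hence T is not surjective.
Since T is not surjective, we find the least positive k with T(k) = T(0): this means 25k ≡ 0 (mod 40), i.e. 40 ∣ 25k. Since gcd(25, 40) = 5, dividing through by 5 this holds exactly when 8 ∣ 5k, and as gcd(5, 8) = 1, exactly when 8 ∣ k.
The smallest positive such k is 8.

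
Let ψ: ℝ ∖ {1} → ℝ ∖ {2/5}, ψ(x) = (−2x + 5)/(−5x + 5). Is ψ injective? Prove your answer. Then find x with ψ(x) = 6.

25/28

Suppose ψ(u) = ψ(v). Cross-multiplying: (−2u + 5)(−5v + 5) = (−2v + 5)(−5u + 5).
Expanding both sides and cancelling the symmetric terms leaves 15·(u − v) = 0. Since 15 ≠ 0, u = v. Hence ψ is injective.
Solving ψ(x) = 6: cross-multiplying gives −2x + 5 = 6(−5x + 5), which rearranges to 28x = 25, so x = 25/28.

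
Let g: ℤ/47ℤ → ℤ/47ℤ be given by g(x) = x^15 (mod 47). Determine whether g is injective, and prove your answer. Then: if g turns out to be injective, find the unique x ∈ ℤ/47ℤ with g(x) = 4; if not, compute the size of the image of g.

36

Since 47 is prime, the nonzero elements of ℤ/47ℤ form a cyclic group of order 46.
As gcd(15, 46) = 1, raising to the 15th power is a bijection on this group: if x_1^15 ≡ x_2^15 then (x_1x_2^{−1})^15 = 1, and the only element of order dividing gcd(15, 46) = 1 is 1, so x_1 = x_2.
With g(0) = 0 this makes g injective on all of ℤ/47ℤ, hence bijective (finite equal-size domain and codomain). In particular g is injective.
Since g is injective, we find the preimage of 4. The inverse of x ↦ x^15 on (ℤ/47ℤ)^× is x ↦ x^43, because 15·43 = 645 = 14·46 + 1 ≡ 1 (mod 46) and x^{46} = 1 for x ≠ 0 (Fermat). So g⁻¹(4) = 4^43 mod 47.
Repeated squaring mod 47: 4^1 ≡ 4, 4^2 ≡ 4² = 16, 4^4 ≡ 16² = 256 ≡ 21, 4^8 ≡ 21² = 441 ≡ 18, 4^16 ≡ 18² = 324 ≡ 42, 4^32 ≡ 42² = 1764 ≡ 25. Since 43 = 32 + 8 + 2 + 1, 4^43 ≡ 25·18·16·4: 25·18 = 450 ≡ 27, then 27·16 = 432 ≡ 9, then 9·4 = 36. So 4^43 ≡ 36 (mod 47).
Hence g⁻¹(4) = 36.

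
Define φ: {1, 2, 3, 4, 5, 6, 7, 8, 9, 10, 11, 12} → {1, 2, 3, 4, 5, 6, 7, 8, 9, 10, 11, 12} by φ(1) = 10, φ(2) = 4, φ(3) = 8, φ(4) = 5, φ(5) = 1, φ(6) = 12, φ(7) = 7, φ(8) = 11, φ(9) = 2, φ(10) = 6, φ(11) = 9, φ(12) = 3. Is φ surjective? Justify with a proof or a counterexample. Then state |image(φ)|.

12

Every element of the codomain has a preimage: 1 = φ(5), 2 = φ(9), 3 = φ(12), 4 = φ(2), 5 = φ(4), 6 = φ(10), 7 = φ(7), 8 = φ(3), 9 = φ(11), 10 = φ(1), 11 = φ(8), 12 = φ(6).
Therefore φ is surjective.
The image of φ is {1, 2, 3, 4, 5, 6, 7, 8, 9, 10, 11, 12}, which has 12 elements.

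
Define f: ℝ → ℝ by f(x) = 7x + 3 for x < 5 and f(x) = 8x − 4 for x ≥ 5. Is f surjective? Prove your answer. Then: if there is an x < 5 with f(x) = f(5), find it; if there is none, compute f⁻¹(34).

Both pieces are strictly increasing (slopes 7 and 8), so each is injective on its own interval.
The left piece maps (−∞, 5) onto (−∞, 38); the right piece maps [5, ∞) onto [36, ∞).
The union (−∞, 38) ∪ [36, ∞) covers ℝ, so f is surjective.
For the follow-up: the images overlap, so an x < 5 with f(x) = f(5) exists. f(5) = 36; solving 7x + 3 = 36 for x < 5 gives x = (36 − 3)/7 = 33/7.

33/7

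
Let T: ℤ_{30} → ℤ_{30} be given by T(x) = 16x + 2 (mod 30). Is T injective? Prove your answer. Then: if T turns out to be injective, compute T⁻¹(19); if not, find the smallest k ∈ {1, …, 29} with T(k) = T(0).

We have gcd(16, 30) = 2 > 1. Taking s = 0 and t = 15: T(0) = 2 and T(15) = 16·15 + 2 = 242 ≡ 2 (mod 30).
So T(0) = T(15) while 0 ≠ 15, so T is not injective.
Since T is not injective, we find the least positive k with T(k) = T(0): this means 16k ≡ 0 (mod 30), i.e. 30 ∣ 16k. Since gcd(16, 30) = 2, dividing through by 2 this holds exactly when 15 ∣ 8k, and as gcd(8, 15) = 1, exactly when 15 ∣ k.
The smallest positive such k is 15.

15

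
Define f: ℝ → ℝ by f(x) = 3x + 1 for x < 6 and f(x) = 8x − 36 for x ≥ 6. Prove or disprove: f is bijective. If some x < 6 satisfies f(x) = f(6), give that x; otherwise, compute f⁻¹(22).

Both pieces are strictly increasing (slopes 3 and 8), so each is injective on its own interval.
The left piece maps (−∞, 6) onto (−∞, 19); the right piece maps [6, ∞) onto [12, ∞).
These images overlap. In particular f(6) = 12 (right piece), and solving 3x + 1 = 12 on the left piece gives x = 11/3 < 6.
So f(11/3) = f(6) with 11/3 ≠ 6, and f is not injective, hence not bijective. This x = 11/3 is the requested value below 6.

11/3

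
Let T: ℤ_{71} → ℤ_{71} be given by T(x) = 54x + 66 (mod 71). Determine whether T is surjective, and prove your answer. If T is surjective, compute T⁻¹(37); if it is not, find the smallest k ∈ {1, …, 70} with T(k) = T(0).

56

Recall: surjectivity means every element of the codomain has a preimage under T.
Since gcd(54, 71) = 1, 54 is invertible modulo 71. Euclid's algorithm: 71 = 1·54 + 17, 54 = 3·17 + 3, 17 = 5·3 + 2, 3 = 1·2 + 1; back-substituting gives 1 = 25·54 − 19·71, so 54⁻¹ ≡ 25 (mod 71).
For any y ∈ ℤ_{71}, x = 25(y − 66) mod 71 satisfies T(x) = 54·25(y − 66) + 66 ≡ y (since 54·25 ≡ 1 mod 71). So every y has a preimage.
So T is surjective.
Since T is surjective, we find T⁻¹(37): we need 54x ≡ 37 − 66 ≡ 42 (mod 71). Using 54⁻¹ = 25: x ≡ 25·42 = 1050 = 14·71 + 56, so x = 56.
Check: T(56) = 54·56 + 66 = 3090 = 43·71 + 37 ≡ 37 (mod 71).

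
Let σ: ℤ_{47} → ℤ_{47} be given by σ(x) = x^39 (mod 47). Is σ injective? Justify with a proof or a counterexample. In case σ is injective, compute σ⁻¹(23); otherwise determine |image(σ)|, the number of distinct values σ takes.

Since 47 is prime, the nonzero elements of ℤ_{47} form a cyclic group of order 46.
As gcd(39, 46) = 1, raising to the 39th power is a bijection on this group: if x_1^39 ≡ x_2^39 then (x_1x_2^{−1})^39 = 1, and the only element of order dividing gcd(39, 46) = 1 is 1, so x_1 = x_2.
With σ(0) = 0 this makes σ injective on all of ℤ_{47}, hence bijective (finite equal-size domain and codomain). In particular σ is injective.
Since σ is injective, we find the preimage of 23. The inverse of x ↦ x^39 on (ℤ_{47})^× is x ↦ x^13, because 39·13 = 507 = 11·46 + 1 ≡ 1 (mod 46) and x^{46} = 1 for x ≠ 0 (Fermat). So σ⁻¹(23) = 23^13 mod 47.
Repeated squaring mod 47: 23^1 ≡ 23, 23^2 ≡ 23² = 529 ≡ 12, 23^4 ≡ 12² = 144 ≡ 3, 23^8 ≡ 3² = 9. Since 13 = 8 + 4 + 1, 23^13 ≡ 9·3·23: 9·3 = 27, then 27·23 = 621 ≡ 10. So 23^13 ≡ 10 (mod 47).
Hence σ⁻¹(23) = 10.

10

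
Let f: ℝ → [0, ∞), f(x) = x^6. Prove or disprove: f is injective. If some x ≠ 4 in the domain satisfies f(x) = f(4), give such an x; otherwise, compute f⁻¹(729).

-4

f(4) = 4096 = (−4)^6 = f(−4) (since 6 is even), with 4 ≠ −4. So f is not injective.
For the follow-up, such an x exists: taking x = −4 ∈ ℝ gives f(−4) = 4096 = f(4) with −4 ≠ 4.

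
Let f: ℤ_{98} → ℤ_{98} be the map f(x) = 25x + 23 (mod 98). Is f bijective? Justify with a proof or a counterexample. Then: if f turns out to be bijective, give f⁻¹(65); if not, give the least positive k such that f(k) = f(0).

84

Recall that f is injective if f(s) = f(t) implies s = t.
Suppose f(s) = f(t) in ℤ_{98}. Then 25s + 23 ≡ 25t + 23 (mod 98), therefore 25(s − t) ≡ 0 (mod 98).
Since gcd(25, 98) = 1, 25 is invertible modulo 98, therefore s − t ≡ 0 (mod 98), i.e. s = t.
We now compute 25⁻¹ mod 98 explicitly. Euclid's algorithm: 98 = 3·25 + 23, 25 = 1·23 + 2, 23 = 11·2 + 1; back-substituting gives 1 = 51·25 − 13·98, so 25⁻¹ ≡ 51 (mod 98).
For any y ∈ ℤ_{98}, x = 51(y − 23) mod 98 satisfies f(x) = 25·51(y − 23) + 23 ≡ y (since 25·51 ≡ 1 mod 98). So every y has a preimage.
Thus f is bijective.
Since f is bijective, we find f⁻¹(65): we need 25x ≡ 65 − 23 ≡ 42 (mod 98). Using 25⁻¹ = 51: x ≡ 51·42 = 2142 = 21·98 + 84, so x = 84.
Check: f(84) = 25·84 + 23 = 2123 = 21·98 + 65 ≡ 65 (mod 98).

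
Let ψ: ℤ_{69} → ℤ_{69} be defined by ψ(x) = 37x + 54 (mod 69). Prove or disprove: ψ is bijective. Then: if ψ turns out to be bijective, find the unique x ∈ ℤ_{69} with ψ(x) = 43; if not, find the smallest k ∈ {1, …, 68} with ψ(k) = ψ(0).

37

Suppose ψ(x_1) = ψ(x_2) in ℤ_{69}. Then 37x_1 + 54 ≡ 37x_2 + 54 (mod 69), thus 37(x_1 − x_2) ≡ 0 (mod 69).
Since gcd(37, 69) = 1, 37 is invertible modulo 69, hence x_1 − x_2 ≡ 0 (mod 69), i.e. x_1 = x_2.
We now compute 37⁻¹ mod 69 explicitly. Euclid's algorithm: 69 = 1·37 + 32, 37 = 1·32 + 5, 32 = 6·5 + 2, 5 = 2·2 + 1; back-substituting gives 1 = 28·37 − 15·69, so 37⁻¹ ≡ 28 (mod 69).
Then y ↦ 28(y − 54) is a two-sided inverse to ψ, so every y ∈ ℤ_{69} has a preimage.
Thus ψ is bijective.
Since ψ is bijective, we find ψ⁻¹(43): we need 37x ≡ 43 − 54 ≡ 58 (mod 69). Using 37⁻¹ = 28: x ≡ 28·58 = 1624 = 23·69 + 37, so x = 37.
Check: ψ(37) = 37·37 + 54 = 1423 = 20·69 + 43 ≡ 43 (mod 69).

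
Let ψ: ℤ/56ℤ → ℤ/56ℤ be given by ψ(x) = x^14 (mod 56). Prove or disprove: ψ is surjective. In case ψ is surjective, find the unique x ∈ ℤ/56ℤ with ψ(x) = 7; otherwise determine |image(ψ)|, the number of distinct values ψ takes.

ψ(6): Repeated squaring mod 56: 6^1 ≡ 6, 6^2 ≡ 6² = 36, 6^4 ≡ 36² = 1296 ≡ 8, 6^8 ≡ 8² = 64 ≡ 8. Since 14 = 8 + 4 + 2, 6^14 ≡ 8·8·36: 8·8 = 64 ≡ 8, then 8·36 = 288 ≡ 8. So 6^14 ≡ 8 (mod 56).
ψ(8): Repeated squaring mod 56: 8^1 ≡ 8, 8^2 ≡ 8² = 64 ≡ 8, 8^4 ≡ 8² = 64 ≡ 8, 8^8 ≡ 8² = 64 ≡ 8. Since 14 = 8 + 4 + 2, 8^14 ≡ 8·8·8: 8·8 = 64 ≡ 8, then 8·8 = 64 ≡ 8. So 8^14 ≡ 8 (mod 56).
So ψ(6) = ψ(8) = 8 while 6 ≠ 8, so ψ is not injective.
A non-injective map from the 56-element set ℤ/56ℤ to itself takes at most 55 distinct values, so it cannot be surjective. Therefore ψ is not surjective.
Since ψ is not surjective, we determine |image(ψ)|. Computing x^14 mod 56 for each x (by repeated squaring, reducing mod 56 at every step), the values ψ(0), ψ(1), …, ψ(55) are: 0, 1, 32, 9, 16, 25, 8, 49, 8, 25, 16, 9, 32, 1, 0, 1, 32, 9, 16, 25, 8, 49, 8, 25, 16, 9, 32, 1, 0, 1, 32, 9, 16, 25, 8, 49, 8, 25, 16, 9, 32, 1, 0, 1, 32, 9, 16, 25, 8, 49, 8, 25, 16, 9, 32, 1.
The distinct values are {0, 1, 8, 9, 16, 25, 32, 49}; there are 8 of them.

8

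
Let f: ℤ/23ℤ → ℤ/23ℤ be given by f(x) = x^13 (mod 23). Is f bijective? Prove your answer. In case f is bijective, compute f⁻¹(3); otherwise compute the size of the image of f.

16

Since 23 is prime, the nonzero elements of ℤ/23ℤ form a cyclic group of order 22.
As gcd(13, 22) = 1, raising to the 13th power is a bijection on this group: if x_1^13 ≡ x_2^13 then (x_1x_2^{−1})^13 = 1, and the only element of order dividing gcd(13, 22) = 1 is 1, so x_1 = x_2.
With f(0) = 0 this makes f injective on all of ℤ/23ℤ, hence bijective (finite equal-size domain and codomain). In particular f is bijective.
Since f is bijective, we find the preimage of 3. The inverse of x ↦ x^13 on (ℤ/23ℤ)^× is x ↦ x^17, because 13·17 = 221 = 10·22 + 1 ≡ 1 (mod 22) and x^{22} = 1 for x ≠ 0 (Fermat). So f⁻¹(3) = 3^17 mod 23.
Repeated squaring mod 23: 3^1 ≡ 3, 3^2 ≡ 3² = 9, 3^4 ≡ 9² = 81 ≡ 12, 3^8 ≡ 12² = 144 ≡ 6, 3^16 ≡ 6² = 36 ≡ 13. Since 17 = 16 + 1, 3^17 ≡ 13·3: 13·3 = 39 ≡ 16. So 3^17 ≡ 16 (mod 23).
Hence f⁻¹(3) = 16.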